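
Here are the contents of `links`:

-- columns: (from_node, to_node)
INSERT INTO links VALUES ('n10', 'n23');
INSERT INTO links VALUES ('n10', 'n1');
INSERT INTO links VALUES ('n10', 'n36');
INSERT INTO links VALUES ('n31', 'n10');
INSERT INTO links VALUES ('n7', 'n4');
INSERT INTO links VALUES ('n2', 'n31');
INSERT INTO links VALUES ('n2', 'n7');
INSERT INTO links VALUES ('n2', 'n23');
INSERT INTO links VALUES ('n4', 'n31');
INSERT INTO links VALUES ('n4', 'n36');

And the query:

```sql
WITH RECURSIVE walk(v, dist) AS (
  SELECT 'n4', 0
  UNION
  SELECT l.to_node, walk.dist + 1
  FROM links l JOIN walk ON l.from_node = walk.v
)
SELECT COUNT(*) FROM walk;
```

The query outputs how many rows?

7

Base: (n4, dist=0).
Iteration 1: edges from {n4} -> (n31, dist=1), (n36, dist=1).
Iteration 2: edges from {n31,n36} -> (n10, dist=2).
Iteration 3: edges from {n10} -> (n1, dist=3), (n23, dist=3), (n36, dist=3).
Iteration 4: no outgoing edges from {n1,n23,n36}; recursion stops.
Total rows emitted: 7.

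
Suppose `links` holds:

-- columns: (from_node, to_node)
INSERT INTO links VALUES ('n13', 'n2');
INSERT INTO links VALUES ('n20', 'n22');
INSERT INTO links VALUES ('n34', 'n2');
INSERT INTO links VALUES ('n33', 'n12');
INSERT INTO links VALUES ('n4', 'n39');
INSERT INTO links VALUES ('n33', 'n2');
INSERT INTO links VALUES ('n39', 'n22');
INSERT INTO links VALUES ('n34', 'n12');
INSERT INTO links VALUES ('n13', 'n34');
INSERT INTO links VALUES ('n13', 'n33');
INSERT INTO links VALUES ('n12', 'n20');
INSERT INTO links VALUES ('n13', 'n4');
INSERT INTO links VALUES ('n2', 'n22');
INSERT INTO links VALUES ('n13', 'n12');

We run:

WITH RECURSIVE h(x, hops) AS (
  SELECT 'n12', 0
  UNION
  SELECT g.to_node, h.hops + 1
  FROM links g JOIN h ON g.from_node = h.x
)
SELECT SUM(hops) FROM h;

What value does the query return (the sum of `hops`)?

Base: (n12, hops=0).
Iteration 1: edges from {n12} -> (n20, hops=1).
Iteration 2: edges from {n20} -> (n22, hops=2).
Iteration 3: no outgoing edges from {n22}; recursion stops.
SUM(hops) = 0 + 1 + 2 = 3.

3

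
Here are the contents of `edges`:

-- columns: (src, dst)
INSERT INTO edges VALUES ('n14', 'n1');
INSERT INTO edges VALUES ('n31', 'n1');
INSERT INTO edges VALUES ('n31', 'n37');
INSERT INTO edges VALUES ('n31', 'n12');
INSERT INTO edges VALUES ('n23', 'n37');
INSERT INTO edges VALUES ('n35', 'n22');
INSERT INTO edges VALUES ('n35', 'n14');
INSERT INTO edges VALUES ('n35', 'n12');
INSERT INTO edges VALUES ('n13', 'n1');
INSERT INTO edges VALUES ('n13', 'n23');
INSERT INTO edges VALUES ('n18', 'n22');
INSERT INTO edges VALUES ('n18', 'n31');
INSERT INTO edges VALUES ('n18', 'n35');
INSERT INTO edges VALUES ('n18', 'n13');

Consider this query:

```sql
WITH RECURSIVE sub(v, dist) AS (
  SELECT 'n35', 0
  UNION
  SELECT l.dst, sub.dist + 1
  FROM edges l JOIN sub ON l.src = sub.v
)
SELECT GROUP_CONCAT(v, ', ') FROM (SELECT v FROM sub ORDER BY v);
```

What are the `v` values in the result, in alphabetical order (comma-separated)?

Base: (n35, dist=0).
Iteration 1: edges from {n35} -> (n12, dist=1), (n14, dist=1), (n22, dist=1).
Iteration 2: edges from {n12,n14,n22} -> (n1, dist=2).
Iteration 3: no outgoing edges from {n1}; recursion stops.

n1, n12, n14, n22, n35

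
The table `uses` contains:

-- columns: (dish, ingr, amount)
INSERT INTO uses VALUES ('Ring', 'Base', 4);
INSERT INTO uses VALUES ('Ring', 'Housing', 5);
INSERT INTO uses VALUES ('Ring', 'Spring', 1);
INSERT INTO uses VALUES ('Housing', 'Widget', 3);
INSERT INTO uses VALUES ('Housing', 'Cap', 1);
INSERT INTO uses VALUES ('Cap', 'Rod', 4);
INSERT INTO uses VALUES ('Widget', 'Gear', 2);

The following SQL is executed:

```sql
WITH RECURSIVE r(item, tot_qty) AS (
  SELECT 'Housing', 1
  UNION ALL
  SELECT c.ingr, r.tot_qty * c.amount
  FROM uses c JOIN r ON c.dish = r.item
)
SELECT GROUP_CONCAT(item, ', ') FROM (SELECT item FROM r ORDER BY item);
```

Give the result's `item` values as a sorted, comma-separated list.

Base: (Housing, tot_qty=1).
Iteration 1: components of {Housing} -> Cap = 1*1 = 1, Widget = 1*3 = 3.
Iteration 2: components of {Cap,Widget} -> Gear = 3*2 = 6, Rod = 1*4 = 4.
Iteration 3: no further components; recursion stops.

Cap, Gear, Housing, Rod, Widget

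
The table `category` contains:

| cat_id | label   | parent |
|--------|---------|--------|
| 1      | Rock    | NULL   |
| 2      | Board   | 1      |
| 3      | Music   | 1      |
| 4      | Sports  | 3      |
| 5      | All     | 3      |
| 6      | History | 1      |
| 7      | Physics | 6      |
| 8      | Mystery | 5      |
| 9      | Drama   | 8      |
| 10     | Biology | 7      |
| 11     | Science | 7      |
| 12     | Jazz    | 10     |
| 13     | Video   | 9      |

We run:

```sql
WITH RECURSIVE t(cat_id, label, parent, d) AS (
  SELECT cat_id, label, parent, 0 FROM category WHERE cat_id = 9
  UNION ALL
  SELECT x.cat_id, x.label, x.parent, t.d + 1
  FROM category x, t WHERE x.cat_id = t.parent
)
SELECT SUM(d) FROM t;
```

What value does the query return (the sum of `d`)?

Base: cat_id=9 (Drama), parent=8, d 0.
Iteration 1: join on cat_id=8 -> Mystery (id 8, parent=5, d 1).
Iteration 2: join on cat_id=5 -> All (id 5, parent=3, d 2).
Iteration 3: join on cat_id=3 -> Music (id 3, parent=1, d 3).
Iteration 4: join on cat_id=1 -> Rock (id 1, parent=NULL, d 4).
Iteration 5: parent is NULL; no match; recursion stops.
SUM(d) = 0 + 1 + 2 + 3 + 4 = 10.

10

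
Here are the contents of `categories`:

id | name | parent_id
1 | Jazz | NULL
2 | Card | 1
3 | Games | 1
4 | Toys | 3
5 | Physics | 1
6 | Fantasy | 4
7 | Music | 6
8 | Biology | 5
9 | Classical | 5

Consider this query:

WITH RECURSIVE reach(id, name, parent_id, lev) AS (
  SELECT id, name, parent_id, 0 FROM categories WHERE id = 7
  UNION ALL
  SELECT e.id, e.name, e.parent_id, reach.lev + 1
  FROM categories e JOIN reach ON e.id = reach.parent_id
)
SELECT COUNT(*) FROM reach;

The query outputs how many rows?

5

Base: id=7 (Music), parent_id=6, lev 0.
Iteration 1: join on id=6 -> Fantasy (id 6, parent_id=4, lev 1).
Iteration 2: join on id=4 -> Toys (id 4, parent_id=3, lev 2).
Iteration 3: join on id=3 -> Games (id 3, parent_id=1, lev 3).
Iteration 4: join on id=1 -> Jazz (id 1, parent_id=NULL, lev 4).
Iteration 5: parent_id is NULL; no match; recursion stops.
Total rows emitted: 5.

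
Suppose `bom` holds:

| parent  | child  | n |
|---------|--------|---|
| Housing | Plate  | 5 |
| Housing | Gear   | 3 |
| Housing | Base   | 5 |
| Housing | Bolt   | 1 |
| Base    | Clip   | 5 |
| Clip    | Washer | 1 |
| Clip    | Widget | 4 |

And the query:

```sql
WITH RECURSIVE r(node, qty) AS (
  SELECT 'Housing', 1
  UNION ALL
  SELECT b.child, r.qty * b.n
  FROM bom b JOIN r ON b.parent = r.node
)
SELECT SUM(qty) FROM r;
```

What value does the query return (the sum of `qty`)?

165

Base: (Housing, qty=1).
Iteration 1: components of {Housing} -> Base = 1*5 = 5, Bolt = 1*1 = 1, Gear = 1*3 = 3, Plate = 1*5 = 5.
Iteration 2: components of {Base,Bolt,Gear,Plate} -> Clip = 5*5 = 25.
Iteration 3: components of {Clip} -> Washer = 25*1 = 25, Widget = 25*4 = 100.
Iteration 4: no further components; recursion stops.
SUM(qty) = 1 + 5 + 3 + 5 + 1 + 25 + 25 + 100 = 165.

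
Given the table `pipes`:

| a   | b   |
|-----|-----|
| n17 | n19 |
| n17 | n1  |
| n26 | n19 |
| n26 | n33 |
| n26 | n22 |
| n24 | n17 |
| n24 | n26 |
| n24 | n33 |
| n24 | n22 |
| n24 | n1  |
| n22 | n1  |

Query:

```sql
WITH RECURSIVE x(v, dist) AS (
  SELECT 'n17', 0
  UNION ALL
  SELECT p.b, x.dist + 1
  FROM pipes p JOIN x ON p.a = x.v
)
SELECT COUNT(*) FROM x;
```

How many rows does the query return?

3

Base: (n17, dist=0).
Iteration 1: edges from {n17} -> (n1, dist=1), (n19, dist=1).
Iteration 2: no outgoing edges from {n1,n19}; recursion stops.
Total rows emitted: 3.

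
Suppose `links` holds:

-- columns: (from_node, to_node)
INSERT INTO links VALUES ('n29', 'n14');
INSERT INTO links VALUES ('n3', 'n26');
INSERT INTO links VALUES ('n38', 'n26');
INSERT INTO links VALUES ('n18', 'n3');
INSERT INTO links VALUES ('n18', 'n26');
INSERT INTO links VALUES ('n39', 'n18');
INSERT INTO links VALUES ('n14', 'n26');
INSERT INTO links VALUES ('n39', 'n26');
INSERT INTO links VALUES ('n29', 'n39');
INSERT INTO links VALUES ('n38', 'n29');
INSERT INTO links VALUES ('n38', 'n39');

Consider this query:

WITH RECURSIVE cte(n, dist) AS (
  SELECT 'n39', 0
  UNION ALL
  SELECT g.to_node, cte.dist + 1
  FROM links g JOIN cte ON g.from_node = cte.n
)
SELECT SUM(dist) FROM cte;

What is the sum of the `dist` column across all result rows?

9

Base: (n39, dist=0).
Iteration 1: edges from {n39} -> (n18, dist=1), (n26, dist=1).
Iteration 2: edges from {n18,n26} -> (n26, dist=2), (n3, dist=2).
Iteration 3: edges from {n26,n3} -> (n26, dist=3).
Iteration 4: no outgoing edges from {n26}; recursion stops.
SUM(dist) = 0 + 1 + 1 + 2 + 2 + 3 = 9.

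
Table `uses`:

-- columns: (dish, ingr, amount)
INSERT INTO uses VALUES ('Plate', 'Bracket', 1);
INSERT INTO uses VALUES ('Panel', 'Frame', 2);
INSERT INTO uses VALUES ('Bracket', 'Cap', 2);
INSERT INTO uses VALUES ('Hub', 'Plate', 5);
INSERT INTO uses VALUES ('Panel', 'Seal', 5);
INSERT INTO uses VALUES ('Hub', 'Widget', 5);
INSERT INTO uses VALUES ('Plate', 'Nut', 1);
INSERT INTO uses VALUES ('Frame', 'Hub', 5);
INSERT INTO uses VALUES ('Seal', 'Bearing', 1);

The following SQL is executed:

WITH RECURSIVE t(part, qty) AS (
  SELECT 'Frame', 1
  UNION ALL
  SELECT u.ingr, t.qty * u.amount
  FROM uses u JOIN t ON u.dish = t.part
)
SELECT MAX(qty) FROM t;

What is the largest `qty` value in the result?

50

Base: (Frame, qty=1).
Iteration 1: components of {Frame} -> Hub = 1*5 = 5.
Iteration 2: components of {Hub} -> Plate = 5*5 = 25, Widget = 5*5 = 25.
Iteration 3: components of {Plate,Widget} -> Bracket = 25*1 = 25, Nut = 25*1 = 25.
Iteration 4: components of {Bracket,Nut} -> Cap = 25*2 = 50.
Iteration 5: no further components; recursion stops.
qty values: 1, 5, 25, 25, 25, 25, 50; the maximum is 50.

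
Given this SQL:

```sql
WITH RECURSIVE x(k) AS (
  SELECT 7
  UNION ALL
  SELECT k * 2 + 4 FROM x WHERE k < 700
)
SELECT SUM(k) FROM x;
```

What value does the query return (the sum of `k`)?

Base: k=7.
Iteration 1: 7 < 700 holds -> k = 7 * 2 + 4 = 18.
Iteration 2: 18 < 700 holds -> k = 18 * 2 + 4 = 40.
Iteration 3: 40 < 700 holds -> k = 40 * 2 + 4 = 84.
Iteration 4: 84 < 700 holds -> k = 84 * 2 + 4 = 172.
Iteration 5: 172 < 700 holds -> k = 172 * 2 + 4 = 348.
Iteration 6: 348 < 700 holds -> k = 348 * 2 + 4 = 700.
Iteration 7: 700 < 700 fails; recursion stops.
SUM(k) = 7 + 18 + 40 + 84 + 172 + 348 + 700 = 1369.

1369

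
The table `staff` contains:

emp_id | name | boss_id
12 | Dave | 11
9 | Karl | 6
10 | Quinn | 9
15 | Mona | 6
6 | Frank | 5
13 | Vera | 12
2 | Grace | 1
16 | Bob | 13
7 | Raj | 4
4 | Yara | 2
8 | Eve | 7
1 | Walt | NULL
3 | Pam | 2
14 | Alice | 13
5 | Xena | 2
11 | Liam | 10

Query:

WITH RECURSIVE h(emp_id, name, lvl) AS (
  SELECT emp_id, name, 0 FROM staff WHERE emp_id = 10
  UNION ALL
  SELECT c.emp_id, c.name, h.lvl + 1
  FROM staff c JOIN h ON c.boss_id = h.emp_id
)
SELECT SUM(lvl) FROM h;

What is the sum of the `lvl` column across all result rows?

14

Base: emp_id=10 (Quinn) at lvl 0.
Iteration 1: rows with boss_id in {10} -> Liam (id 11, lvl 1).
Iteration 2: rows with boss_id in {11} -> Dave (id 12, lvl 2).
Iteration 3: rows with boss_id in {12} -> Vera (id 13, lvl 3).
Iteration 4: rows with boss_id in {13} -> Alice (id 14, lvl 4), Bob (id 16, lvl 4).
Iteration 5: no rows with boss_id in {14,16}; recursion stops.
SUM(lvl) = 0 + 1 + 2 + 3 + 4 + 4 = 14.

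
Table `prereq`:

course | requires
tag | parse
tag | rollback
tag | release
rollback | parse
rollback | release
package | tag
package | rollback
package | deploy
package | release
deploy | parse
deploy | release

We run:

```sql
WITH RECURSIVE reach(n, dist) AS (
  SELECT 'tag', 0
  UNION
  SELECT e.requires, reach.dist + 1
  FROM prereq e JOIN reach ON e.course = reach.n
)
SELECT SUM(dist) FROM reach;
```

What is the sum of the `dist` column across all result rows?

7

Base: (tag, dist=0).
Iteration 1: edges from {tag} -> (parse, dist=1), (release, dist=1), (rollback, dist=1).
Iteration 2: edges from {parse,release,rollback} -> (parse, dist=2), (release, dist=2).
Iteration 3: no outgoing edges from {parse,release}; recursion stops.
SUM(dist) = 0 + 1 + 1 + 1 + 2 + 2 = 7.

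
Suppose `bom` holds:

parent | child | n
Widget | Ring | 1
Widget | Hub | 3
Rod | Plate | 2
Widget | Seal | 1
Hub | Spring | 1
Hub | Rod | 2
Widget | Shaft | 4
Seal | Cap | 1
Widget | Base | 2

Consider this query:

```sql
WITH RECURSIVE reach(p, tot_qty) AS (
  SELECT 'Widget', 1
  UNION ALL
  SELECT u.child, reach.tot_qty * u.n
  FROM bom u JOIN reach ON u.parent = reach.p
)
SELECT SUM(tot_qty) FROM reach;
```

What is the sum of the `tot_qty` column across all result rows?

34

Base: (Widget, tot_qty=1).
Iteration 1: components of {Widget} -> Base = 1*2 = 2, Hub = 1*3 = 3, Ring = 1*1 = 1, Seal = 1*1 = 1, Shaft = 1*4 = 4.
Iteration 2: components of {Base,Hub,Ring,Seal,Shaft} -> Cap = 1*1 = 1, Rod = 3*2 = 6, Spring = 3*1 = 3.
Iteration 3: components of {Cap,Rod,Spring} -> Plate = 6*2 = 12.
Iteration 4: no further components; recursion stops.
SUM(tot_qty) = 1 + 1 + 2 + 3 + 4 + 1 + 1 + 6 + 3 + 12 = 34.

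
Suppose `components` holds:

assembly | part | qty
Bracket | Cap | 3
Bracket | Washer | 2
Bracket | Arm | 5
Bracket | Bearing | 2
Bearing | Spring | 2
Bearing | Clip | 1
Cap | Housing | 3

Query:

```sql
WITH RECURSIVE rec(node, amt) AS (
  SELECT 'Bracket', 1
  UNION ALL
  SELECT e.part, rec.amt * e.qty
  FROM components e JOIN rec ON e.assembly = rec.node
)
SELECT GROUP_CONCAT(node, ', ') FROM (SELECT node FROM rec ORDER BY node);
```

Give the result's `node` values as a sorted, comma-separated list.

Base: (Bracket, amt=1).
Iteration 1: components of {Bracket} -> Arm = 1*5 = 5, Bearing = 1*2 = 2, Cap = 1*3 = 3, Washer = 1*2 = 2.
Iteration 2: components of {Arm,Bearing,Cap,Washer} -> Clip = 2*1 = 2, Housing = 3*3 = 9, Spring = 2*2 = 4.
Iteration 3: no further components; recursion stops.

Arm, Bearing, Bracket, Cap, Clip, Housing, Spring, Washer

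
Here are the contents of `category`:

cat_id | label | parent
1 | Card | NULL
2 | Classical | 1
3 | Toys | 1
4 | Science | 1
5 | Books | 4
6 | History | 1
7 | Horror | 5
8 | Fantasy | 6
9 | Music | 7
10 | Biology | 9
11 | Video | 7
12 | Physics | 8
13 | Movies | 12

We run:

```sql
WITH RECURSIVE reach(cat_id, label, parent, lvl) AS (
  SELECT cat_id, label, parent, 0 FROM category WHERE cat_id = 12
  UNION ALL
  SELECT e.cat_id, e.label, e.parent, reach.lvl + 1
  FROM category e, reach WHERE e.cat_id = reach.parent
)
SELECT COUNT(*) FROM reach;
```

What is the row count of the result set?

Base: cat_id=12 (Physics), parent=8, lvl 0.
Iteration 1: join on cat_id=8 -> Fantasy (id 8, parent=6, lvl 1).
Iteration 2: join on cat_id=6 -> History (id 6, parent=1, lvl 2).
Iteration 3: join on cat_id=1 -> Card (id 1, parent=NULL, lvl 3).
Iteration 4: parent is NULL; no match; recursion stops.
Total rows emitted: 4.

4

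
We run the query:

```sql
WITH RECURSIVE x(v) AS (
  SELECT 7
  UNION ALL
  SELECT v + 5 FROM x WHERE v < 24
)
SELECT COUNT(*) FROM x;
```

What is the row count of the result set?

Base: v=7.
Iteration 1: 7 < 24 holds -> v = 7 + 5 = 12.
Iteration 2: 12 < 24 holds -> v = 12 + 5 = 17.
Iteration 3: 17 < 24 holds -> v = 17 + 5 = 22.
Iteration 4: 22 < 24 holds -> v = 22 + 5 = 27.
Iteration 5: 27 < 24 fails; recursion stops.
Total rows emitted: 5.

5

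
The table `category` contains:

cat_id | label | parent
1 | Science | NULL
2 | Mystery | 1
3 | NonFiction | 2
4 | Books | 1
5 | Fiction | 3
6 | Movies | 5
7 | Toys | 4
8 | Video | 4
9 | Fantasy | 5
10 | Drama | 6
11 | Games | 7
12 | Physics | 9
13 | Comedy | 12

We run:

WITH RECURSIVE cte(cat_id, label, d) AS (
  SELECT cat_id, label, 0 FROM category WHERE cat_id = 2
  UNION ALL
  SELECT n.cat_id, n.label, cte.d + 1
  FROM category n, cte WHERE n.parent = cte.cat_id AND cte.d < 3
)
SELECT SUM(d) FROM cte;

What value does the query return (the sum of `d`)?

9

Base: cat_id=2 (Mystery) at d 0.
Iteration 1: rows with parent in {2} -> NonFiction (id 3, d 1).
Iteration 2: rows with parent in {3} -> Fiction (id 5, d 2).
Iteration 3: rows with parent in {5} -> Movies (id 6, d 3), Fantasy (id 9, d 3).
Iteration 4: d < 3 fails for all current rows; recursion stops.
SUM(d) = 0 + 1 + 2 + 3 + 3 = 9.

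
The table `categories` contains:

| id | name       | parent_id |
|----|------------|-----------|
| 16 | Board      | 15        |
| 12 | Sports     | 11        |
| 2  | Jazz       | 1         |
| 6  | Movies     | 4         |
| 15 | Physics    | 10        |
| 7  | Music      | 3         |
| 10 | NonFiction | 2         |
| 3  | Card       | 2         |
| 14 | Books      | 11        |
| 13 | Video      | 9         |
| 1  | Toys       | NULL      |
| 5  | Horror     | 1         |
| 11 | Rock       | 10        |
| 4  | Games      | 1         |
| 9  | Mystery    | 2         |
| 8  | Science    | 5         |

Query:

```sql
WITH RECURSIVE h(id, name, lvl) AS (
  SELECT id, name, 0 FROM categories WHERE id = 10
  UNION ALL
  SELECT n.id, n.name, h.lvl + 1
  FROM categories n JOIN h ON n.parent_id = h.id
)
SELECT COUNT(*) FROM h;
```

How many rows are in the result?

Base: id=10 (NonFiction) at lvl 0.
Iteration 1: rows with parent_id in {10} -> Rock (id 11, lvl 1), Physics (id 15, lvl 1).
Iteration 2: rows with parent_id in {11,15} -> Sports (id 12, lvl 2), Books (id 14, lvl 2), Board (id 16, lvl 2).
Iteration 3: no rows with parent_id in {12,14,16}; recursion stops.
Total rows emitted: 6.

6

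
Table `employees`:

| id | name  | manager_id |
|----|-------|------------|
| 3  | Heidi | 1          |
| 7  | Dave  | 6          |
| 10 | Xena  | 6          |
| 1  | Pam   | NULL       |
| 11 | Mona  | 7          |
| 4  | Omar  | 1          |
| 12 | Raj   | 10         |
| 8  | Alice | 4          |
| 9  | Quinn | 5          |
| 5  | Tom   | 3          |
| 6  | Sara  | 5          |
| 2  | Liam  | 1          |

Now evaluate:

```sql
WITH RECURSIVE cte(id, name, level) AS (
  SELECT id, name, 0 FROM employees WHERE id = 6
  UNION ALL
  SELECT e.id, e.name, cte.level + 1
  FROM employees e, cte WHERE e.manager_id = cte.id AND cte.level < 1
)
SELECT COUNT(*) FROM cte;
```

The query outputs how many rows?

Base: id=6 (Sara) at level 0.
Iteration 1: rows with manager_id in {6} -> Dave (id 7, level 1), Xena (id 10, level 1).
Iteration 2: level < 1 fails for all current rows; recursion stops.
Total rows emitted: 3.

3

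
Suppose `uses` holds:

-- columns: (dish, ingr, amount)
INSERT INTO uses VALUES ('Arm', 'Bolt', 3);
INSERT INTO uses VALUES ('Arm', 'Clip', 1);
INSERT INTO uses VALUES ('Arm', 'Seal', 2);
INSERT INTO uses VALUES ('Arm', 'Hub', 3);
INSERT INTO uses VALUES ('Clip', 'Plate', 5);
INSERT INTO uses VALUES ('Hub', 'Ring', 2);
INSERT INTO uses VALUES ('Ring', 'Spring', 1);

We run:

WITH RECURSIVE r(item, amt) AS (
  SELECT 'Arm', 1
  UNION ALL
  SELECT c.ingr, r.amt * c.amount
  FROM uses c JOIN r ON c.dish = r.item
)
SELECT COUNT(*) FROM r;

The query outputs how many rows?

8

Base: (Arm, amt=1).
Iteration 1: components of {Arm} -> Bolt = 1*3 = 3, Clip = 1*1 = 1, Hub = 1*3 = 3, Seal = 1*2 = 2.
Iteration 2: components of {Bolt,Clip,Hub,Seal} -> Plate = 1*5 = 5, Ring = 3*2 = 6.
Iteration 3: components of {Plate,Ring} -> Spring = 6*1 = 6.
Iteration 4: no further components; recursion stops.
Total rows emitted: 8.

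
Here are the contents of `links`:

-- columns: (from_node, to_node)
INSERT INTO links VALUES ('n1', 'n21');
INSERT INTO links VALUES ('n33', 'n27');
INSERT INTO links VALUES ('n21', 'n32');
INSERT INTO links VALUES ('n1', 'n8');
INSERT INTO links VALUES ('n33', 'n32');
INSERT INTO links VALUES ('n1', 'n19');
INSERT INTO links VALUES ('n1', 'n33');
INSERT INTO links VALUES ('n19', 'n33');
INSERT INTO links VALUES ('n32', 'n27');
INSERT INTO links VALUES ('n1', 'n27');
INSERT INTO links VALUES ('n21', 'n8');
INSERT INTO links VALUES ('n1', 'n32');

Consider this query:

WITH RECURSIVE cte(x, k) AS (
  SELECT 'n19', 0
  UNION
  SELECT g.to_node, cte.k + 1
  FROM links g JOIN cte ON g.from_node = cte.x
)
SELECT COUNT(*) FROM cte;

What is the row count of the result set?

Base: (n19, k=0).
Iteration 1: edges from {n19} -> (n33, k=1).
Iteration 2: edges from {n33} -> (n27, k=2), (n32, k=2).
Iteration 3: edges from {n27,n32} -> (n27, k=3).
Iteration 4: no outgoing edges from {n27}; recursion stops.
Total rows emitted: 5.

5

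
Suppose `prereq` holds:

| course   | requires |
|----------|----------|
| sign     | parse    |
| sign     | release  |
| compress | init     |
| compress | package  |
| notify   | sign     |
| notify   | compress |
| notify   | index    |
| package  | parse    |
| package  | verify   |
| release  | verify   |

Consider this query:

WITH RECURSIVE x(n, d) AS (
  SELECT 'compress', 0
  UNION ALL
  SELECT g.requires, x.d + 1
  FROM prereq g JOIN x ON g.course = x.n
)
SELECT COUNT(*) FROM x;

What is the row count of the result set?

Base: (compress, d=0).
Iteration 1: edges from {compress} -> (init, d=1), (package, d=1).
Iteration 2: edges from {init,package} -> (parse, d=2), (verify, d=2).
Iteration 3: no outgoing edges from {parse,verify}; recursion stops.
Total rows emitted: 5.

5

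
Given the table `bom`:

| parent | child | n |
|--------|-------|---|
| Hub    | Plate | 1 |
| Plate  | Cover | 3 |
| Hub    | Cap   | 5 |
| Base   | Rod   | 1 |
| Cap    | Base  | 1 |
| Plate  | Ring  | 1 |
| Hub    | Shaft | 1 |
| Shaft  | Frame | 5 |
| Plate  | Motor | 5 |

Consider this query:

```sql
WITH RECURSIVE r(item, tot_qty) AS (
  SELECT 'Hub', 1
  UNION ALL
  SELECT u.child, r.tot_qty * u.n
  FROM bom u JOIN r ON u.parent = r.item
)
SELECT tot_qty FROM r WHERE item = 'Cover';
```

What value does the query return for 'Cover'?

3

Base: (Hub, tot_qty=1).
Iteration 1: components of {Hub} -> Cap = 1*5 = 5, Plate = 1*1 = 1, Shaft = 1*1 = 1.
Iteration 2: components of {Cap,Plate,Shaft} -> Base = 5*1 = 5, Cover = 1*3 = 3, Frame = 1*5 = 5, Motor = 1*5 = 5, Ring = 1*1 = 1.
Iteration 3: components of {Base,Cover,Frame,Motor,Ring} -> Rod = 5*1 = 5.
Iteration 4: no further components; recursion stops.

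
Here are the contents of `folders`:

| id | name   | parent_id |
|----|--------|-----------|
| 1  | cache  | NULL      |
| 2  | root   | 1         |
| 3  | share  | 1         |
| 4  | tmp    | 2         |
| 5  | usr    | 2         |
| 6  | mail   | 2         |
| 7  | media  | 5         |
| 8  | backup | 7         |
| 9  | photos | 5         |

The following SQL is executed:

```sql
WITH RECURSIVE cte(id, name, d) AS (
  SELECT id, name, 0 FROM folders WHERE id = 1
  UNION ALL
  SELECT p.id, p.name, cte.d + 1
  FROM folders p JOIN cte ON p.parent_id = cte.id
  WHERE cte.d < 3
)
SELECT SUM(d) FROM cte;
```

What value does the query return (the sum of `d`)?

14

Base: id=1 (cache) at d 0.
Iteration 1: rows with parent_id in {1} -> root (id 2, d 1), share (id 3, d 1).
Iteration 2: rows with parent_id in {2,3} -> tmp (id 4, d 2), usr (id 5, d 2), mail (id 6, d 2).
Iteration 3: rows with parent_id in {4,5,6} -> media (id 7, d 3), photos (id 9, d 3).
Iteration 4: d < 3 fails for all current rows; recursion stops.
SUM(d) = 0 + 1 + 1 + 2 + 2 + 2 + 3 + 3 = 14.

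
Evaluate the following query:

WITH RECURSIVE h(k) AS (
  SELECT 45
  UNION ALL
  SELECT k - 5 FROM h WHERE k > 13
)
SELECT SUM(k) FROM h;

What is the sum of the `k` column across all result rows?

220

Base: k=45.
Iteration 1: 45 > 13 holds -> k = 45 - 5 = 40.
Iteration 2: 40 > 13 holds -> k = 40 - 5 = 35.
Iteration 3: 35 > 13 holds -> k = 35 - 5 = 30.
Iteration 4: 30 > 13 holds -> k = 30 - 5 = 25.
Iteration 5: 25 > 13 holds -> k = 25 - 5 = 20.
Iteration 6: 20 > 13 holds -> k = 20 - 5 = 15.
Iteration 7: 15 > 13 holds -> k = 15 - 5 = 10.
Iteration 8: 10 > 13 fails; recursion stops.
SUM(k) = 45 + 40 + 35 + 30 + 25 + 20 + 15 + 10 = 220.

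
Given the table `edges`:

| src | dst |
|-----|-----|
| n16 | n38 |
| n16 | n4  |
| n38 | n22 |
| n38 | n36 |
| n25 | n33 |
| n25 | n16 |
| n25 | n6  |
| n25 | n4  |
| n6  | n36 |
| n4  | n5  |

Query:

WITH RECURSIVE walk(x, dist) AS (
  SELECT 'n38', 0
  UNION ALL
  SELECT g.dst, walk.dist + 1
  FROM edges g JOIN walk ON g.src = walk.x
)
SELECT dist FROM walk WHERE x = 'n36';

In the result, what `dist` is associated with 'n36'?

1

Base: (n38, dist=0).
Iteration 1: edges from {n38} -> (n22, dist=1), (n36, dist=1).
Iteration 2: no outgoing edges from {n22,n36}; recursion stops.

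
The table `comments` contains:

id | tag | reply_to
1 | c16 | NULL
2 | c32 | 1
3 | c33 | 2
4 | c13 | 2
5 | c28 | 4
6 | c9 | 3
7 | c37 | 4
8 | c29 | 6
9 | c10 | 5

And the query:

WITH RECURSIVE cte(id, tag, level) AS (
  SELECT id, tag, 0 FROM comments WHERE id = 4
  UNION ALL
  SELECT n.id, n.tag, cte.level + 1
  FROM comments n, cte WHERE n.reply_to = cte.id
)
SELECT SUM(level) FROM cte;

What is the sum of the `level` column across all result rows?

4

Base: id=4 (c13) at level 0.
Iteration 1: rows with reply_to in {4} -> c28 (id 5, level 1), c37 (id 7, level 1).
Iteration 2: rows with reply_to in {5,7} -> c10 (id 9, level 2).
Iteration 3: no rows with reply_to in {9}; recursion stops.
SUM(level) = 0 + 1 + 1 + 2 = 4.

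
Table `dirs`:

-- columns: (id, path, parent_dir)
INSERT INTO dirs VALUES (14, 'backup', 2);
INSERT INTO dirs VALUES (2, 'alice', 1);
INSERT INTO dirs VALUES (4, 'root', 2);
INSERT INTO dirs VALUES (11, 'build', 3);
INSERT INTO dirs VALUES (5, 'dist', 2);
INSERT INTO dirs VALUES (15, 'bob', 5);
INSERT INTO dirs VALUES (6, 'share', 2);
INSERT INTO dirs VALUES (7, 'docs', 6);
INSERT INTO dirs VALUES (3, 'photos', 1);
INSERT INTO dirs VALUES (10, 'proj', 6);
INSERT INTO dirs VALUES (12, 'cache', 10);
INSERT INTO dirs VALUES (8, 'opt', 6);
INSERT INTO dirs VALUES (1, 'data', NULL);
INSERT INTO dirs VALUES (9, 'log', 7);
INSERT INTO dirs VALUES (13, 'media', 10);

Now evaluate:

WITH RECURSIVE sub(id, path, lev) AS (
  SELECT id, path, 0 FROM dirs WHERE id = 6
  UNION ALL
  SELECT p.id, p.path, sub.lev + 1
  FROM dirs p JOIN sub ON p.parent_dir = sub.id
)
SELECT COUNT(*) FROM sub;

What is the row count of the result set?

Base: id=6 (share) at lev 0.
Iteration 1: rows with parent_dir in {6} -> docs (id 7, lev 1), opt (id 8, lev 1), proj (id 10, lev 1).
Iteration 2: rows with parent_dir in {7,8,10} -> log (id 9, lev 2), cache (id 12, lev 2), media (id 13, lev 2).
Iteration 3: no rows with parent_dir in {9,12,13}; recursion stops.
Total rows emitted: 7.

7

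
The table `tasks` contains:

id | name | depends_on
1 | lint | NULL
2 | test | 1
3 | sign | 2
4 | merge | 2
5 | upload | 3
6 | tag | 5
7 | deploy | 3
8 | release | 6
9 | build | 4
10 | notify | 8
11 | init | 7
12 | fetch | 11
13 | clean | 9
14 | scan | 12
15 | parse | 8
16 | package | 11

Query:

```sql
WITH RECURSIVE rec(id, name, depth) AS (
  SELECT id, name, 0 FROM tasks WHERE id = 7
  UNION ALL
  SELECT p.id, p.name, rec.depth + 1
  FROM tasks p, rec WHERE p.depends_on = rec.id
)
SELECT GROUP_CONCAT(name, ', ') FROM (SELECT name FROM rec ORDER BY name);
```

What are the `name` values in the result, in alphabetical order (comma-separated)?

deploy, fetch, init, package, scan

Base: id=7 (deploy) at depth 0.
Iteration 1: rows with depends_on in {7} -> init (id 11, depth 1).
Iteration 2: rows with depends_on in {11} -> fetch (id 12, depth 2), package (id 16, depth 2).
Iteration 3: rows with depends_on in {12,16} -> scan (id 14, depth 3).
Iteration 4: no rows with depends_on in {14}; recursion stops.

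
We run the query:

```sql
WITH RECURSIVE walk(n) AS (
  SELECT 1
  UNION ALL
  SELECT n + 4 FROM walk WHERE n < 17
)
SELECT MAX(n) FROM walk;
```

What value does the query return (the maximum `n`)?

17

Base: n=1.
Iteration 1: 1 < 17 holds -> n = 1 + 4 = 5.
Iteration 2: 5 < 17 holds -> n = 5 + 4 = 9.
Iteration 3: 9 < 17 holds -> n = 9 + 4 = 13.
Iteration 4: 13 < 17 holds -> n = 13 + 4 = 17.
Iteration 5: 17 < 17 fails; recursion stops.
n values: 1, 5, 9, 13, 17; the maximum is 17.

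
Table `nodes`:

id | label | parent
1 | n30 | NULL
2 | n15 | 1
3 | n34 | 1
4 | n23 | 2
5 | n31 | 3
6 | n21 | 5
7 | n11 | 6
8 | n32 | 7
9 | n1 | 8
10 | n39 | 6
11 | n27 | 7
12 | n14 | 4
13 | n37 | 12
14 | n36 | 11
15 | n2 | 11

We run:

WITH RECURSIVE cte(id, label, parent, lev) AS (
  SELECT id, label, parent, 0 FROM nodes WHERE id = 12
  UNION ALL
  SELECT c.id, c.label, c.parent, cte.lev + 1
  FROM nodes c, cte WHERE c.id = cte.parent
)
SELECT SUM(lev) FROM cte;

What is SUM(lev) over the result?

Base: id=12 (n14), parent=4, lev 0.
Iteration 1: join on id=4 -> n23 (id 4, parent=2, lev 1).
Iteration 2: join on id=2 -> n15 (id 2, parent=1, lev 2).
Iteration 3: join on id=1 -> n30 (id 1, parent=NULL, lev 3).
Iteration 4: parent is NULL; no match; recursion stops.
SUM(lev) = 0 + 1 + 2 + 3 = 6.

6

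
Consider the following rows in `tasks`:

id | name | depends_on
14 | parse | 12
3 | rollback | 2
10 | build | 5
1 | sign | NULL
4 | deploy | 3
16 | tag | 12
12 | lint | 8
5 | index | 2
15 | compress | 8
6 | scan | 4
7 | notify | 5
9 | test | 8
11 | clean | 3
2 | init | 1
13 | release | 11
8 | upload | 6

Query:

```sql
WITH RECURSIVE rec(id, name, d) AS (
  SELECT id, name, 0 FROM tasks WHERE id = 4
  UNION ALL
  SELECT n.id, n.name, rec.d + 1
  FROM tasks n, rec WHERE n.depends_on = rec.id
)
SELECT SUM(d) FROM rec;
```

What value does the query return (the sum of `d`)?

Base: id=4 (deploy) at d 0.
Iteration 1: rows with depends_on in {4} -> scan (id 6, d 1).
Iteration 2: rows with depends_on in {6} -> upload (id 8, d 2).
Iteration 3: rows with depends_on in {8} -> test (id 9, d 3), lint (id 12, d 3), compress (id 15, d 3).
Iteration 4: rows with depends_on in {9,12,15} -> parse (id 14, d 4), tag (id 16, d 4).
Iteration 5: no rows with depends_on in {14,16}; recursion stops.
SUM(d) = 0 + 1 + 2 + 3 + 3 + 3 + 4 + 4 = 20.

20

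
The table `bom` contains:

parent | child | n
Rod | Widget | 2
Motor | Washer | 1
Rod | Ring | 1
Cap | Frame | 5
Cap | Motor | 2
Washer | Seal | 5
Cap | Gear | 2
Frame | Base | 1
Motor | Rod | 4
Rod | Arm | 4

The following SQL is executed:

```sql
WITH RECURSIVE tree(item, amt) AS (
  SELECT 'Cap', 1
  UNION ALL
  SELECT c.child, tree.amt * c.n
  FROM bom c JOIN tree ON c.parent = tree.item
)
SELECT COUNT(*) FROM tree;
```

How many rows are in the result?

11

Base: (Cap, amt=1).
Iteration 1: components of {Cap} -> Frame = 1*5 = 5, Gear = 1*2 = 2, Motor = 1*2 = 2.
Iteration 2: components of {Frame,Gear,Motor} -> Base = 5*1 = 5, Rod = 2*4 = 8, Washer = 2*1 = 2.
Iteration 3: components of {Base,Rod,Washer} -> Arm = 8*4 = 32, Ring = 8*1 = 8, Seal = 2*5 = 10, Widget = 8*2 = 16.
Iteration 4: no further components; recursion stops.
Total rows emitted: 11.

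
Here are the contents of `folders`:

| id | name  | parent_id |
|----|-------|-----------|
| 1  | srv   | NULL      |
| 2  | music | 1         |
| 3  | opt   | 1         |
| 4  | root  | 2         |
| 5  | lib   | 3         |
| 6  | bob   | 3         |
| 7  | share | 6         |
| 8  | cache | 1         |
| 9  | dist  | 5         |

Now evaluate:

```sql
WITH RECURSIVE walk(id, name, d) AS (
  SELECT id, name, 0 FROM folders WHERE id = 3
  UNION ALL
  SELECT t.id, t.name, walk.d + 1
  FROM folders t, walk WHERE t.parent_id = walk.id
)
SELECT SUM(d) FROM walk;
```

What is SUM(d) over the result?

Base: id=3 (opt) at d 0.
Iteration 1: rows with parent_id in {3} -> lib (id 5, d 1), bob (id 6, d 1).
Iteration 2: rows with parent_id in {5,6} -> share (id 7, d 2), dist (id 9, d 2).
Iteration 3: no rows with parent_id in {7,9}; recursion stops.
SUM(d) = 0 + 1 + 1 + 2 + 2 = 6.

6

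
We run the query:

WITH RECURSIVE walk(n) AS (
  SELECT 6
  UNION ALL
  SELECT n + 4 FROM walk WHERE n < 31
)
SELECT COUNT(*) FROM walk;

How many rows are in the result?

Base: n=6.
Iteration 1: 6 < 31 holds -> n = 6 + 4 = 10.
Iteration 2: 10 < 31 holds -> n = 10 + 4 = 14.
Iteration 3: 14 < 31 holds -> n = 14 + 4 = 18.
Iteration 4: 18 < 31 holds -> n = 18 + 4 = 22.
Iteration 5: 22 < 31 holds -> n = 22 + 4 = 26.
Iteration 6: 26 < 31 holds -> n = 26 + 4 = 30.
Iteration 7: 30 < 31 holds -> n = 30 + 4 = 34.
Iteration 8: 34 < 31 fails; recursion stops.
Total rows emitted: 8.

8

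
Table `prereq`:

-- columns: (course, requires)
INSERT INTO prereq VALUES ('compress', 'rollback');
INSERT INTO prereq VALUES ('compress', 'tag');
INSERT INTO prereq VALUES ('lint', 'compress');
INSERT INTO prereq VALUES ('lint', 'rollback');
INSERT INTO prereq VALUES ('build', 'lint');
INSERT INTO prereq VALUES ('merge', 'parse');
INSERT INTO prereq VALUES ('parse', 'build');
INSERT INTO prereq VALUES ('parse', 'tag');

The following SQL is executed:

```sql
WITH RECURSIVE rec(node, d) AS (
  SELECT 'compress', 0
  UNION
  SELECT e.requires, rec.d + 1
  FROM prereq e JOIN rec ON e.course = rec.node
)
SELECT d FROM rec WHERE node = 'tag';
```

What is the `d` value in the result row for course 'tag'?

1

Base: (compress, d=0).
Iteration 1: edges from {compress} -> (rollback, d=1), (tag, d=1).
Iteration 2: no outgoing edges from {rollback,tag}; recursion stops.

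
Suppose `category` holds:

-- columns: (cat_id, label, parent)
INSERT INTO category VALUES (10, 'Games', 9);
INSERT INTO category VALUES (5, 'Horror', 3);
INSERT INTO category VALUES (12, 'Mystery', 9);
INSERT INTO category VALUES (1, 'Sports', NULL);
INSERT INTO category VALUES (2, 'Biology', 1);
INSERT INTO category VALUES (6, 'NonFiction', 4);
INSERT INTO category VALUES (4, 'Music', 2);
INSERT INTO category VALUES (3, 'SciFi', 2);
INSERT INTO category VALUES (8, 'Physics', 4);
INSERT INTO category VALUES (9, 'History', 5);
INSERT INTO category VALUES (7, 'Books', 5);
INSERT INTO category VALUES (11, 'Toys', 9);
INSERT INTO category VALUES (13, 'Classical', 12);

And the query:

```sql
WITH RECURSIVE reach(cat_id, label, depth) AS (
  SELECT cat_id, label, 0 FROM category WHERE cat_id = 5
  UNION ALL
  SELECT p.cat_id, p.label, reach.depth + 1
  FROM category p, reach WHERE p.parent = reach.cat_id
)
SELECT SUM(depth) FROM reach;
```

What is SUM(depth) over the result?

Base: cat_id=5 (Horror) at depth 0.
Iteration 1: rows with parent in {5} -> Books (id 7, depth 1), History (id 9, depth 1).
Iteration 2: rows with parent in {7,9} -> Games (id 10, depth 2), Toys (id 11, depth 2), Mystery (id 12, depth 2).
Iteration 3: rows with parent in {10,11,12} -> Classical (id 13, depth 3).
Iteration 4: no rows with parent in {13}; recursion stops.
SUM(depth) = 0 + 1 + 1 + 2 + 2 + 2 + 3 = 11.

11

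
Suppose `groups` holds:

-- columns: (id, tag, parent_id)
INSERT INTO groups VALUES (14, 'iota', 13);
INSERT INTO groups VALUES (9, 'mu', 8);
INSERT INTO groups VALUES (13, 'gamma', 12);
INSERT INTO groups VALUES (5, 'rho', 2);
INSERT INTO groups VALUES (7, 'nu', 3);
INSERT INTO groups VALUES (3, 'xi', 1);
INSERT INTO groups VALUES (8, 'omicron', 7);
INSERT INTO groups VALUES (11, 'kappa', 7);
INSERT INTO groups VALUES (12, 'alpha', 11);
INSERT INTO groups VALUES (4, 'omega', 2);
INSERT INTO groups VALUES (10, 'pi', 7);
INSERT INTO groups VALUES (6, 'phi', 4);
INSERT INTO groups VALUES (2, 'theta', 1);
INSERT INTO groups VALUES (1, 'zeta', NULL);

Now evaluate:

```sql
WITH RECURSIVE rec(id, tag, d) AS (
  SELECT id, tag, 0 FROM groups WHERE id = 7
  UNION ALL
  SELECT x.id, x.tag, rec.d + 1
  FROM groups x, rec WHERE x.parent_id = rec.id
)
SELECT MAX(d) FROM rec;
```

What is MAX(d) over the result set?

Base: id=7 (nu) at d 0.
Iteration 1: rows with parent_id in {7} -> omicron (id 8, d 1), pi (id 10, d 1), kappa (id 11, d 1).
Iteration 2: rows with parent_id in {8,10,11} -> mu (id 9, d 2), alpha (id 12, d 2).
Iteration 3: rows with parent_id in {9,12} -> gamma (id 13, d 3).
Iteration 4: rows with parent_id in {13} -> iota (id 14, d 4).
Iteration 5: no rows with parent_id in {14}; recursion stops.
d values: 0, 1, 1, 1, 2, 2, 3, 4; the maximum is 4.

4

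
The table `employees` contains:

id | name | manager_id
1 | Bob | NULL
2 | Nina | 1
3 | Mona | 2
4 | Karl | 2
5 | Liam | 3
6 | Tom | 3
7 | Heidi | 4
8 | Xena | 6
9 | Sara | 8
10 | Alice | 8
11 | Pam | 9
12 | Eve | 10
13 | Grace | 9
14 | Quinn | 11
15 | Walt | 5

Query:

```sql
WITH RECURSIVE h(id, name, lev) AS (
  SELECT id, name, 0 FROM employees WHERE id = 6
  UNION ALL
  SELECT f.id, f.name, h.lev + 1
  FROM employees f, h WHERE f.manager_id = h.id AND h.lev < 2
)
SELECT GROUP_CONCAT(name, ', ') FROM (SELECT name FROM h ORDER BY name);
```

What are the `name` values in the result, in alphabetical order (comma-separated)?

Base: id=6 (Tom) at lev 0.
Iteration 1: rows with manager_id in {6} -> Xena (id 8, lev 1).
Iteration 2: rows with manager_id in {8} -> Sara (id 9, lev 2), Alice (id 10, lev 2).
Iteration 3: lev < 2 fails for all current rows; recursion stops.

Alice, Sara, Tom, Xena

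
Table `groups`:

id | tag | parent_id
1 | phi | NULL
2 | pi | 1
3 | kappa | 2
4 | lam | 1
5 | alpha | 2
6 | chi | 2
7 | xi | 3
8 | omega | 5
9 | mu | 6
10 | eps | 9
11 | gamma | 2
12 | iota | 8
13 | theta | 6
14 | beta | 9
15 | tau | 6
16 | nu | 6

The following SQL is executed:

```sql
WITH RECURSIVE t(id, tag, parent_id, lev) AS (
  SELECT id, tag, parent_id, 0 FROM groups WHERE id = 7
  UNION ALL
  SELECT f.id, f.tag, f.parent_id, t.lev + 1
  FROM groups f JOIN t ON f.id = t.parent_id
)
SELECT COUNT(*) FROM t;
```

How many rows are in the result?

Base: id=7 (xi), parent_id=3, lev 0.
Iteration 1: join on id=3 -> kappa (id 3, parent_id=2, lev 1).
Iteration 2: join on id=2 -> pi (id 2, parent_id=1, lev 2).
Iteration 3: join on id=1 -> phi (id 1, parent_id=NULL, lev 3).
Iteration 4: parent_id is NULL; no match; recursion stops.
Total rows emitted: 4.

4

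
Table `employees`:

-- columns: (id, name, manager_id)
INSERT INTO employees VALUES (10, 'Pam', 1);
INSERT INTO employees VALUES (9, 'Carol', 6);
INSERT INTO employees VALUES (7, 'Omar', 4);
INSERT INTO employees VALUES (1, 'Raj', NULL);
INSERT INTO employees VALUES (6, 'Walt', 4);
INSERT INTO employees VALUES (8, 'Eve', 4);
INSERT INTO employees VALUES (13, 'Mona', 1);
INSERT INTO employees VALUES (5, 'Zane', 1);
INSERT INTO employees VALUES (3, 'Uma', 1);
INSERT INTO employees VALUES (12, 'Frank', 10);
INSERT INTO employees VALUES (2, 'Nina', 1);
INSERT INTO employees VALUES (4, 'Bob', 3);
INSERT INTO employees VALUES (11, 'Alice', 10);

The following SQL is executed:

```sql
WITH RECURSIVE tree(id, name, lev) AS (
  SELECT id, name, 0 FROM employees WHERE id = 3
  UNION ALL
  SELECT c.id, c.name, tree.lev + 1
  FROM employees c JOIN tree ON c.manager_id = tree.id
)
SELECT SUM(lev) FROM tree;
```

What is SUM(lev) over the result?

10

Base: id=3 (Uma) at lev 0.
Iteration 1: rows with manager_id in {3} -> Bob (id 4, lev 1).
Iteration 2: rows with manager_id in {4} -> Walt (id 6, lev 2), Omar (id 7, lev 2), Eve (id 8, lev 2).
Iteration 3: rows with manager_id in {6,7,8} -> Carol (id 9, lev 3).
Iteration 4: no rows with manager_id in {9}; recursion stops.
SUM(lev) = 0 + 1 + 2 + 2 + 2 + 3 = 10.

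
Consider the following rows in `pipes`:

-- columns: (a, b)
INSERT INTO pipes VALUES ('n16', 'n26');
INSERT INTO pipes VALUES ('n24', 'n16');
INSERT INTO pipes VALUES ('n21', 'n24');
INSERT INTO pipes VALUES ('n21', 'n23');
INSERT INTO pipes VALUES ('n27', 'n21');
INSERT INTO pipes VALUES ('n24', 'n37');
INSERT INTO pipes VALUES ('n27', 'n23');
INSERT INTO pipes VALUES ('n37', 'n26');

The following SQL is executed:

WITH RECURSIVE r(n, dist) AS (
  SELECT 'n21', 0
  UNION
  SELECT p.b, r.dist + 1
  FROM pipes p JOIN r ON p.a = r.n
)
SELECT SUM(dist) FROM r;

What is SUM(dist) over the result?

9

Base: (n21, dist=0).
Iteration 1: edges from {n21} -> (n23, dist=1), (n24, dist=1).
Iteration 2: edges from {n23,n24} -> (n16, dist=2), (n37, dist=2).
Iteration 3: edges from {n16,n37} -> (n26, dist=3). [UNION drops 1 duplicate row(s)]
Iteration 4: no outgoing edges from {n26}; recursion stops.
SUM(dist) = 0 + 1 + 1 + 2 + 2 + 3 = 9.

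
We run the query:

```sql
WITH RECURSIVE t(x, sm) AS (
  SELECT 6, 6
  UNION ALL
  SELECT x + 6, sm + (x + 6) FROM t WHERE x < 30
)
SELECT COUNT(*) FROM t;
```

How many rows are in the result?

Base: x=6, sm=6.
Iteration 1: 6 < 30 holds -> x = 6 + 6 = 12, sm = 6 + 12 = 18.
Iteration 2: 12 < 30 holds -> x = 12 + 6 = 18, sm = 18 + 18 = 36.
Iteration 3: 18 < 30 holds -> x = 18 + 6 = 24, sm = 36 + 24 = 60.
Iteration 4: 24 < 30 holds -> x = 24 + 6 = 30, sm = 60 + 30 = 90.
Iteration 5: 30 < 30 fails; recursion stops.
Total rows emitted: 5.

5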